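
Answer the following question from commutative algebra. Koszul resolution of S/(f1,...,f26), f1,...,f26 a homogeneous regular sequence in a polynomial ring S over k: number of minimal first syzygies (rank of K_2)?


Regular sequence => Koszul complex is the minimal free resolution.
Syz_1 minimally generated by Koszul relations f_i*e_j - f_j*e_i (i<j): mu(Syz_1) = beta_2 = C(m,2) = m(m-1)/2
m=26
26*25/2 = 325


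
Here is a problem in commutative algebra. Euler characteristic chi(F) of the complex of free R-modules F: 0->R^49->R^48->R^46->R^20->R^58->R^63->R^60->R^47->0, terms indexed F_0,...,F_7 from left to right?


chi = sum (-1)^i * rank:
(-1)^0*49=49
(-1)^1*48=-48
(-1)^2*46=46
(-1)^3*20=-20
(-1)^4*58=58
(-1)^5*63=-63
(-1)^6*60=60
(-1)^7*47=-47
chi=35


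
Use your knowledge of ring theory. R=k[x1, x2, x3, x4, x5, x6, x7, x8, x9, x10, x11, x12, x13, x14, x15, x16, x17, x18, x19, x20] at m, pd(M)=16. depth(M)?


pd+depth=depth(R)=20
depth=20-16=4


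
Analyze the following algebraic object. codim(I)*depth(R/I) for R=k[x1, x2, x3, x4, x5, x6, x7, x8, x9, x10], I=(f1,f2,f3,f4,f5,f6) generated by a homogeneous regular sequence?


codim=6, depth=dim(R/I)=10-6=4
Product=6*4=24


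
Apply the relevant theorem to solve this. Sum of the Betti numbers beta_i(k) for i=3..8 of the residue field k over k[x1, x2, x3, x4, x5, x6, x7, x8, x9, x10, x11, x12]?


Koszul resolution: beta_i(k)=C(n,i), n=12
C(12,3)=220, C(12,4)=495, C(12,5)=792, C(12,6)=924, C(12,7)=792, C(12,8)=495
Sum=3718


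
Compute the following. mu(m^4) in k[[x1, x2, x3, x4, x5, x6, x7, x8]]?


C(n+d-1,d)=C(11,4)=330


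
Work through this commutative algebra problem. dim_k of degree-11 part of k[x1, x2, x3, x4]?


C(d+n-1,n-1)=C(14,3)=364


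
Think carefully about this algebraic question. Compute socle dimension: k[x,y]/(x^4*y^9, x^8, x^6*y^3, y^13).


Socle = ann(m) = span of standard monomials u with x*u, y*u in I (staircase corners).
Minimal generators: x^8, x^6*y^3, x^4*y^9, y^13
Corners: x^3y^12, x^5y^8, x^7y^2
Socle dim=3


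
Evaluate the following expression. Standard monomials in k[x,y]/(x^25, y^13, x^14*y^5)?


k[x,y]/I, I = (x^25, y^13, x^14*y^5)
Rect: 25x13=325. Corner: (25-14)x(13-5)=88.
dim = 325-88 = 237


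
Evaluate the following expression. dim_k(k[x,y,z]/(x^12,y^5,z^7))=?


Basis: x^iy^jz^k, i<12,j<5,k<7
12*5*7=420


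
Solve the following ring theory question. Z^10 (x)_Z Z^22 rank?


rank(M(x)N) = rank(M)*rank(N)
10*22 = 220


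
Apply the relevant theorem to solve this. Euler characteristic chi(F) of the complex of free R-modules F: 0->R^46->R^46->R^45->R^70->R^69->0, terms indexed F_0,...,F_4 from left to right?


chi = sum (-1)^i * rank:
(-1)^0*46=46
(-1)^1*46=-46
(-1)^2*45=45
(-1)^3*70=-70
(-1)^4*69=69
chi=44


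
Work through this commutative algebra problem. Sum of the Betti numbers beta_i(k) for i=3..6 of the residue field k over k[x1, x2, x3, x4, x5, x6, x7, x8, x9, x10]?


Koszul resolution: beta_i(k)=C(n,i), n=10
C(10,3)=120, C(10,4)=210, C(10,5)=252, C(10,6)=210
Sum=792


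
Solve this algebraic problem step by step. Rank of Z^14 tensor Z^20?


rank(M(x)N) = rank(M)*rank(N)
14*20 = 280


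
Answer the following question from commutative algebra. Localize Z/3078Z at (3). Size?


3-primary part: 3078=3^4*38
Size=3^4=81


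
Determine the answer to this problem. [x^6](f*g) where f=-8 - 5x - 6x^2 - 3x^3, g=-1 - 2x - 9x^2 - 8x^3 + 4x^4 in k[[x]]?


[x^6] = sum a_i*b_j, i+j=6
  -6*4=-24
  -3*-8=24
Sum=0


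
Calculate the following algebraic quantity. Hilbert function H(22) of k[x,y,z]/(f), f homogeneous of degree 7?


C(24,2)-C(17,2)=276-136=140


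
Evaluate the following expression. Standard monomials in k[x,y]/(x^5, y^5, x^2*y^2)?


k[x,y]/I, I = (x^5, y^5, x^2*y^2)
Rect: 5x5=25. Corner: (5-2)x(5-2)=9.
dim = 25-9 = 16


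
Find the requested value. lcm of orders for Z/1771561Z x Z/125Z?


Exponent = lcm of the cyclic orders; pairwise coprime => product.
11^6*5^3=1771561*125=221445125


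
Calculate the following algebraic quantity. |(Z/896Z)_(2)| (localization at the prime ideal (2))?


2-primary part: 896=2^7*7
Size=2^7=128


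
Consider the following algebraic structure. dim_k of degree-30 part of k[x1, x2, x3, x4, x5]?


C(d+n-1,n-1)=C(34,4)=46376


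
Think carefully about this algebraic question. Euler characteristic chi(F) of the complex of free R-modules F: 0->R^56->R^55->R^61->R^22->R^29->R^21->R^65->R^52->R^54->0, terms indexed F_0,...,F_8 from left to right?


chi = sum (-1)^i * rank:
(-1)^0*56=56
(-1)^1*55=-55
(-1)^2*61=61
(-1)^3*22=-22
(-1)^4*29=29
(-1)^5*21=-21
(-1)^6*65=65
(-1)^7*52=-52
(-1)^8*54=54
chi=115


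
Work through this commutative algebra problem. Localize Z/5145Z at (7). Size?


7-primary part: 5145=7^3*15
Size=7^3=343


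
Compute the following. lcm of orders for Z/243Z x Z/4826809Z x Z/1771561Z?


Exponent = lcm of the cyclic orders; pairwise coprime => product.
3^5*13^6*11^6=243*4826809*1771561=2077889738660307


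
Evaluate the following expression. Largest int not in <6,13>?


gcd(6,13)=1 => F=ab-a-b=6*13-6-13=78-19=59


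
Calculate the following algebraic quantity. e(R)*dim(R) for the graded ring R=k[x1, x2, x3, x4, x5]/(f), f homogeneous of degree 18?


e(R)=deg(f)=18, dim(R)=5-1=4
e*dim=18*4=72


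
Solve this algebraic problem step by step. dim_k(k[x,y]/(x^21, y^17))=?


Basis: x^i*y^j, i<21, j<17
21*17=357


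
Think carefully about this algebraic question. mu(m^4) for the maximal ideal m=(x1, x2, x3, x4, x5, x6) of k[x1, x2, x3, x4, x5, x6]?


Graded Nakayama: mu(m^d) = dim_k (m^d/m^(d+1)) = #degree-4 monomials in 6 vars
C(n+d-1,d)=C(9,4)=126


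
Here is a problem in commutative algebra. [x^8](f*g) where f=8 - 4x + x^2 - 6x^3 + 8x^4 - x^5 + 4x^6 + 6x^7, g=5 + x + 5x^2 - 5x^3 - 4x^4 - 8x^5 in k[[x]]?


[x^8] = sum a_i*b_j, i+j=8
  -6*-8=48
  8*-4=-32
  -1*-5=5
  4*5=20
  6*1=6
Sum=47


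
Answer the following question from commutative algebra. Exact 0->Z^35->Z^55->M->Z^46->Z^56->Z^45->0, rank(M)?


Alt sum=0:
(-1)^0*35 + (-1)^1*55 + (-1)^2*? + (-1)^3*46 + (-1)^4*56 + (-1)^5*45=0
rank(M)=55


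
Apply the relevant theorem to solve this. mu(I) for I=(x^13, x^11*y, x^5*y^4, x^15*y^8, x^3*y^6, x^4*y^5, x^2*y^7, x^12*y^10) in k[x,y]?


Remove redundant (divisible by others).
x^12*y^10 redundant.
x^15*y^8 redundant.
Min: x^13, x^11*y, x^5*y^4, x^4*y^5, x^3*y^6, x^2*y^7
Count=6


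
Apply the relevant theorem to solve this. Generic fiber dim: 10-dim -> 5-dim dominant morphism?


dim(fiber)=dim(X)-dim(Y)=10-5=5


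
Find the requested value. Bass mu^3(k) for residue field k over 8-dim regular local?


C(n,i)=C(8,3)=56


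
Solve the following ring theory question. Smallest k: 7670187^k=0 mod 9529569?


7670187^k mod 9529569:
k=1: 7670187
k=2: 2377431
k=3: 5000940
k=4: 194481
k=5: 4084101
k=6: 0
First zero at k = 6


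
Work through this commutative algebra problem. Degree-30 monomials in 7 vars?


C(d+n-1,n-1)=C(36,6)=1947792


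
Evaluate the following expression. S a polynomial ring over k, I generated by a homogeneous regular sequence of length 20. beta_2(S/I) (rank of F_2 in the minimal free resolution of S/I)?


Regular sequence => Koszul complex is the minimal free resolution.
Syz_1 minimally generated by Koszul relations f_i*e_j - f_j*e_i (i<j): mu(Syz_1) = beta_2 = C(m,2) = m(m-1)/2
m=20
20*19/2 = 190


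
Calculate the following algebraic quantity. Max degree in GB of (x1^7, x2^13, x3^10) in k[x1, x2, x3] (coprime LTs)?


Pure powers, coprime LTs => already GB.
Degrees: 7, 13, 10
Max=13


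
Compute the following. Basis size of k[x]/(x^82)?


Basis: 1,x,...,x^81
dim=82


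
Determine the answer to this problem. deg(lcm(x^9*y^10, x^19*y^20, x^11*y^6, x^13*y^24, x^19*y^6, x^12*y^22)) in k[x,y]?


lcm = componentwise max:
x: max(9,19,11,13,19,12)=19
y: max(10,20,6,24,6,22)=24
Total=19+24=43


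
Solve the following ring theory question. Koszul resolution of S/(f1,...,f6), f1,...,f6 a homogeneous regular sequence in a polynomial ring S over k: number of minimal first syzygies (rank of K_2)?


Regular sequence => Koszul complex is the minimal free resolution.
Syz_1 minimally generated by Koszul relations f_i*e_j - f_j*e_i (i<j): mu(Syz_1) = beta_2 = C(m,2) = m(m-1)/2
m=6
6*5/2 = 15


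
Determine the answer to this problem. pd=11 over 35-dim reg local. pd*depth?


pd+depth=35
depth=35-11=24
pd*depth=11*24=264


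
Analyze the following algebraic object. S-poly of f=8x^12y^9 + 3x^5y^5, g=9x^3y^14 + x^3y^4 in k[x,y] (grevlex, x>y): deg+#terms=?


LT(f)=8x^12y^9, LT(g)=9x^3y^14
lcm(LM)=x^12y^14
S(f,g) (scaled by 72 to clear denominators) = 9y^5*f - 8x^9*g = -8x^12y^4 + 27x^5y^10
2 terms, deg 16.
16+2=18


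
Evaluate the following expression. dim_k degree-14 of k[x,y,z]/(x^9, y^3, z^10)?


Need i<9, j<3, k<10 with i+j+k=14.
For each i, j ranges over max(0,14-i-9)..min(2,14-i):
  i=0: j in [5,2] -> 0
  i=1: j in [4,2] -> 0
  i=2: j in [3,2] -> 0
  i=3: j in [2,2] -> 1
  i=4: j in [1,2] -> 2
  i=5: j in [0,2] -> 3
  i=6: j in [0,2] -> 3
  i=7: j in [0,2] -> 3
  i=8: j in [0,2] -> 3
H(14) = 0+0+0+1+2+3+3+3+3 = 15


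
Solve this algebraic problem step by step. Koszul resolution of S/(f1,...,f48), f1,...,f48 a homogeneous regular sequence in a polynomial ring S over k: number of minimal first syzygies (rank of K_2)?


Regular sequence => Koszul complex is the minimal free resolution.
Syz_1 minimally generated by Koszul relations f_i*e_j - f_j*e_i (i<j): mu(Syz_1) = beta_2 = C(m,2) = m(m-1)/2
m=48
48*47/2 = 1128


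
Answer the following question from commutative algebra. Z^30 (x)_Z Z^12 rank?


rank(M(x)N) = rank(M)*rank(N)
30*12 = 360


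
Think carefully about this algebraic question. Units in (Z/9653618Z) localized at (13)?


Local ring = Z/4826809Z.
phi(4826809) = 13^5*(13-1) = 4455516


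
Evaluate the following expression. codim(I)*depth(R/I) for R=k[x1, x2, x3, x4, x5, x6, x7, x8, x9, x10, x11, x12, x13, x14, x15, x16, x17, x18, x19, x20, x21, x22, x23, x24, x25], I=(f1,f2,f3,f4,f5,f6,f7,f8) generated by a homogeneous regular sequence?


codim=8, depth=dim(R/I)=25-8=17
Product=8*17=136


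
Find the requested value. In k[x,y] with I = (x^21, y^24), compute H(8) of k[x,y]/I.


k[x,y], I = (x^21, y^24), d = 8
Need i < 21 and d-i < 24.
Range: 0 <= i <= 8.
H(8) = 9


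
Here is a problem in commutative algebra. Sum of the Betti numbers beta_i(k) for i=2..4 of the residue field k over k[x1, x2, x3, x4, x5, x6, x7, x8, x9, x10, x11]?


Koszul resolution: beta_i(k)=C(n,i), n=11
C(11,2)=55, C(11,3)=165, C(11,4)=330
Sum=550


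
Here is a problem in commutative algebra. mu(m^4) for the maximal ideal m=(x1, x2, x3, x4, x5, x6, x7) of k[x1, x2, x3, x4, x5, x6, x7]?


Graded Nakayama: mu(m^d) = dim_k (m^d/m^(d+1)) = #degree-4 monomials in 7 vars
C(n+d-1,d)=C(10,4)=210


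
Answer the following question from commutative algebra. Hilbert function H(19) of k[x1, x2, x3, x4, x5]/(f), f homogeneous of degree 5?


C(23,4)-C(18,4)=8855-3060=5795


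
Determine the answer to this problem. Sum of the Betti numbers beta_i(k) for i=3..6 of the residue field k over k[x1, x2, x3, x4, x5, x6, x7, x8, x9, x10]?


Koszul resolution: beta_i(k)=C(n,i), n=10
C(10,3)=120, C(10,4)=210, C(10,5)=252, C(10,6)=210
Sum=792


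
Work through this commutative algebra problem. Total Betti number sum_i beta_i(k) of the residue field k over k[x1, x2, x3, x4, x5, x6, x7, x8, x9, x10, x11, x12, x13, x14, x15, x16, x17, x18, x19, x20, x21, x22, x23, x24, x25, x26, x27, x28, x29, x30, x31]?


Koszul resolution: beta_i(k)=C(n,i), n=31
sum_i C(31,i) = 2^31 = 2147483648


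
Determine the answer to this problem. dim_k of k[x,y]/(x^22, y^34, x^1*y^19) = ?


k[x,y]/I, I = (x^22, y^34, x^1*y^19)
Rect: 22x34=748. Corner: (22-1)x(34-19)=315.
dim = 748-315 = 433


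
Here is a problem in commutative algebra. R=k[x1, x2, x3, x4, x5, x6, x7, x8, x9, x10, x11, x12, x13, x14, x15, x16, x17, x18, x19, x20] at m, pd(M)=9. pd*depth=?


pd+depth=20
depth=20-9=11
pd*depth=9*11=99


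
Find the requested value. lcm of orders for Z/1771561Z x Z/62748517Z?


Exponent = lcm of the cyclic orders; pairwise coprime => product.
11^6*13^7=1771561*62748517=111162825525037


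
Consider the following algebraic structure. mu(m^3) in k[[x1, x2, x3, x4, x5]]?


C(n+d-1,d)=C(7,3)=35


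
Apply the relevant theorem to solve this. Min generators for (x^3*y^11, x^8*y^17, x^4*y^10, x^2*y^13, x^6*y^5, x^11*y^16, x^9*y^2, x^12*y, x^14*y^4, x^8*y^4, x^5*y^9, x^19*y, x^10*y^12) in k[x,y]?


Remove redundant (divisible by others).
x^10*y^12 redundant.
x^11*y^16 redundant.
x^19*y redundant.
x^14*y^4 redundant.
x^8*y^17 redundant.
Min: x^12*y, x^9*y^2, x^8*y^4, x^6*y^5, x^5*y^9, x^4*y^10, x^3*y^11, x^2*y^13
Count=8


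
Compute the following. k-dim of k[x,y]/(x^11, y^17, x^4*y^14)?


k[x,y]/I, I = (x^11, y^17, x^4*y^14)
Rect: 11x17=187. Corner: (11-4)x(17-14)=21.
dim = 187-21 = 166


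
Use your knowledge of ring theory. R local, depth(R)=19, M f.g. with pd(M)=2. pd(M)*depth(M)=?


pd+depth=19
depth=19-2=17
pd*depth=2*17=34


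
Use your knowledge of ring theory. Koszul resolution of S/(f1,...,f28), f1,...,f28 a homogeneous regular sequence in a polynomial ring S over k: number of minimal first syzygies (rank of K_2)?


Regular sequence => Koszul complex is the minimal free resolution.
Syz_1 minimally generated by Koszul relations f_i*e_j - f_j*e_i (i<j): mu(Syz_1) = beta_2 = C(m,2) = m(m-1)/2
m=28
28*27/2 = 378


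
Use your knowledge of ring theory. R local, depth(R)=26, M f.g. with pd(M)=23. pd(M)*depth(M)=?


pd+depth=26
depth=26-23=3
pd*depth=23*3=69


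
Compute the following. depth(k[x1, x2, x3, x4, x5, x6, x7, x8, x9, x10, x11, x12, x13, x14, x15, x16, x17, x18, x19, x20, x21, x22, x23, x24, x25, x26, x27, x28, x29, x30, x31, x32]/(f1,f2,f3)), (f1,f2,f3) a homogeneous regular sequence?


depth(R)=32
depth(R/I)=32-3=29


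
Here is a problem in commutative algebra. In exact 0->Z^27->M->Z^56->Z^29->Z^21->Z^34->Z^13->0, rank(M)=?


Alt sum=0:
(-1)^0*27 + (-1)^1*? + (-1)^2*56 + (-1)^3*29 + (-1)^4*21 + (-1)^5*34 + (-1)^6*13=0
rank(M)=54


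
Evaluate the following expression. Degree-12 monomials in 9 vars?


C(d+n-1,n-1)=C(20,8)=125970


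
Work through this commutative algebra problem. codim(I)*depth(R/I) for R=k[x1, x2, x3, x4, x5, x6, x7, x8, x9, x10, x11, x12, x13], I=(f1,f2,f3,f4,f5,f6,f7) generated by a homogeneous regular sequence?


codim=7, depth=dim(R/I)=13-7=6
Product=7*6=42


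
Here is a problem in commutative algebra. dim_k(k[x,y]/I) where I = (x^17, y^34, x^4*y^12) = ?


k[x,y]/I, I = (x^17, y^34, x^4*y^12)
Rect: 17x34=578. Corner: (17-4)x(34-12)=286.
dim = 578-286 = 292


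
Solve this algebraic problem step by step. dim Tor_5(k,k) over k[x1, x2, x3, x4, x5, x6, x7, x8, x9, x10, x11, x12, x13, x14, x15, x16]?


Koszul: C(n,i)=C(16,5)=4368


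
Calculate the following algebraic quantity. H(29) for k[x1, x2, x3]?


C(d+n-1,n-1)=C(31,2)=465


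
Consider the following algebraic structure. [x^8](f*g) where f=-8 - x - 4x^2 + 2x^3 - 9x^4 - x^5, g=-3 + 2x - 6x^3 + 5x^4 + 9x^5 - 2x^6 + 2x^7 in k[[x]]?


[x^8] = sum a_i*b_j, i+j=8
  -1*2=-2
  -4*-2=8
  2*9=18
  -9*5=-45
  -1*-6=6
Sum=-15


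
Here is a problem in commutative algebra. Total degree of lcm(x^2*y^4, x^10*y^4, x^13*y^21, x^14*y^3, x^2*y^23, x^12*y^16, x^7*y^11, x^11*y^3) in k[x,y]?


lcm = componentwise max:
x: max(2,10,13,14,2,12,7,11)=14
y: max(4,4,21,3,23,16,11,3)=23
Total=14+23=37


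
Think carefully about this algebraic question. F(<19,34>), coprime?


gcd(19,34)=1 => F=ab-a-b=19*34-19-34=646-53=593


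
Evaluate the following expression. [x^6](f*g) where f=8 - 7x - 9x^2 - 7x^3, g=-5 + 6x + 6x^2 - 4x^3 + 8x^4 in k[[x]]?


[x^6] = sum a_i*b_j, i+j=6
  -9*8=-72
  -7*-4=28
Sum=-44


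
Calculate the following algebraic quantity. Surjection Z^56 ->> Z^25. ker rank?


rank(ker) = 56-25 = 31


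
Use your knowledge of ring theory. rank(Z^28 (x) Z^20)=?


rank(M(x)N) = rank(M)*rank(N)
28*20 = 560


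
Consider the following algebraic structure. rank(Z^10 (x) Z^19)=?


rank(M(x)N) = rank(M)*rank(N)
10*19 = 190


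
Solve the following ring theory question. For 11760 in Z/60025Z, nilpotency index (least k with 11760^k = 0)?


11760^k mod 60025:
k=1: 11760
k=2: 0
First zero at k = 2


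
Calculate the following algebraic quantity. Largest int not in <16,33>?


gcd(16,33)=1 => F=ab-a-b=16*33-16-33=528-49=479


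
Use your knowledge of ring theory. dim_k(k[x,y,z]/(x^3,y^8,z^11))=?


Basis: x^iy^jz^k, i<3,j<8,k<11
3*8*11=264


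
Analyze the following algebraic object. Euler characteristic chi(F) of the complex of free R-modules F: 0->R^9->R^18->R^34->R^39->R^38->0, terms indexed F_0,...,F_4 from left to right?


chi = sum (-1)^i * rank:
(-1)^0*9=9
(-1)^1*18=-18
(-1)^2*34=34
(-1)^3*39=-39
(-1)^4*38=38
chi=24


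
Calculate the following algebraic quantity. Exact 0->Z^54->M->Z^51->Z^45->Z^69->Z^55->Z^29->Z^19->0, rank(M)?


Alt sum=0:
(-1)^0*54 + (-1)^1*? + (-1)^2*51 + (-1)^3*45 + (-1)^4*69 + (-1)^5*55 + (-1)^6*29 + (-1)^7*19=0
rank(M)=84


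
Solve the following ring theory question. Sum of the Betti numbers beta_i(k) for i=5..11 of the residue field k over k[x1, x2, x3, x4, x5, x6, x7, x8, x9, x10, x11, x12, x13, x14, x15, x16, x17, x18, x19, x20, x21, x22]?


Koszul resolution: beta_i(k)=C(n,i), n=22
C(22,5)=26334, C(22,6)=74613, C(22,7)=170544, C(22,8)=319770, C(22,9)=497420, C(22,10)=646646, C(22,11)=705432
Sum=2440759


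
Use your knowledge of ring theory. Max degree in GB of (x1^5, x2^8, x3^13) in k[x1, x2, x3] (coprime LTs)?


Pure powers, coprime LTs => already GB.
Degrees: 5, 8, 13
Max=13


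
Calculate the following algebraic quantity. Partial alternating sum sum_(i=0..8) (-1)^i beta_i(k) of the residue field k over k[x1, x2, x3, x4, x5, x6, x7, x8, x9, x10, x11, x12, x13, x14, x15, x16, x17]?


Koszul resolution: beta_i(k)=C(n,i), n=17
sum_(i=0..p) (-1)^i C(n,i) = (-1)^p C(n-1,p)
(-1)^8*C(16,8) = (-1)^8*12870 = 12870


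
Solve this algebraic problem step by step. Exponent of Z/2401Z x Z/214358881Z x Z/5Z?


Exponent = lcm of the cyclic orders; pairwise coprime => product.
7^4*11^8*5^1=2401*214358881*5=2573378366405


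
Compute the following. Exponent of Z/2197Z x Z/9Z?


Exponent = lcm of the cyclic orders; pairwise coprime => product.
13^3*3^2=2197*9=19773


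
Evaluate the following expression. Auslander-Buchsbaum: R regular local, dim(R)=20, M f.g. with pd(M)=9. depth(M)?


pd+depth=depth(R)=20
depth=20-9=11


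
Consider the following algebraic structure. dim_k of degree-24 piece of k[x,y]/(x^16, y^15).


k[x,y], I = (x^16, y^15), d = 24
Need i < 16 and d-i < 15.
Range: 10 <= i <= 15.
H(24) = 6


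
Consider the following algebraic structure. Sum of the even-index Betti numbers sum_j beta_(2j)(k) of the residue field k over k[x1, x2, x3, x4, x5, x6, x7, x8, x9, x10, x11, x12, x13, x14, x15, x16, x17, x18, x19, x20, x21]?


Koszul resolution: beta_i(k)=C(n,i), n=21
sum_even C(21,i) = 2^(n-1) = 2^20 = 1048576


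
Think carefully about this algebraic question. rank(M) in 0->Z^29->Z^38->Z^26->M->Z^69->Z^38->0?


Alt sum=0:
(-1)^0*29 + (-1)^1*38 + (-1)^2*26 + (-1)^3*? + (-1)^4*69 + (-1)^5*38=0
rank(M)=48


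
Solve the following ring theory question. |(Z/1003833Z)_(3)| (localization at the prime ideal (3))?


3-primary part: 1003833=3^10*17
Size=3^10=59049


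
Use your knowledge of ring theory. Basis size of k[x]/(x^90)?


Basis: 1,x,...,x^89
dim=90


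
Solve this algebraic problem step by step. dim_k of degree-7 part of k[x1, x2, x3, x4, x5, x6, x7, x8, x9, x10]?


C(d+n-1,n-1)=C(16,9)=11440


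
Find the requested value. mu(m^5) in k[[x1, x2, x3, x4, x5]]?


C(n+d-1,d)=C(9,5)=126


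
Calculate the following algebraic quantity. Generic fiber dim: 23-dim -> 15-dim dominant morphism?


dim(fiber)=dim(X)-dim(Y)=23-15=8


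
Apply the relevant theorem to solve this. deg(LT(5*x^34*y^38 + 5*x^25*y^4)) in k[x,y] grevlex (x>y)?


LT: 5*x^34*y^38
deg_x=34, deg_y=38
Total=34+38=72


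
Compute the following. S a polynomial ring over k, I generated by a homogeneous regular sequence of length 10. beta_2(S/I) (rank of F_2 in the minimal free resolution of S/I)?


Regular sequence => Koszul complex is the minimal free resolution.
Syz_1 minimally generated by Koszul relations f_i*e_j - f_j*e_i (i<j): mu(Syz_1) = beta_2 = C(m,2) = m(m-1)/2
m=10
10*9/2 = 45


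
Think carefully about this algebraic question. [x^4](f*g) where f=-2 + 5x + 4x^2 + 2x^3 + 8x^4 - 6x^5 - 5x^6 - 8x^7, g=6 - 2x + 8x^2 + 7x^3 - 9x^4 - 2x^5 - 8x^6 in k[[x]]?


[x^4] = sum a_i*b_j, i+j=4
  -2*-9=18
  5*7=35
  4*8=32
  2*-2=-4
  8*6=48
Sum=129


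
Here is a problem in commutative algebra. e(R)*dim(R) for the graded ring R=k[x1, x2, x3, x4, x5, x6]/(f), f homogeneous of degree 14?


e(R)=deg(f)=14, dim(R)=6-1=5
e*dim=14*5=70


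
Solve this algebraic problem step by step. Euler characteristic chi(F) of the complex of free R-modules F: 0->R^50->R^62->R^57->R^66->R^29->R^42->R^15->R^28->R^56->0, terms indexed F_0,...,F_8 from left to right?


chi = sum (-1)^i * rank:
(-1)^0*50=50
(-1)^1*62=-62
(-1)^2*57=57
(-1)^3*66=-66
(-1)^4*29=29
(-1)^5*42=-42
(-1)^6*15=15
(-1)^7*28=-28
(-1)^8*56=56
chi=9


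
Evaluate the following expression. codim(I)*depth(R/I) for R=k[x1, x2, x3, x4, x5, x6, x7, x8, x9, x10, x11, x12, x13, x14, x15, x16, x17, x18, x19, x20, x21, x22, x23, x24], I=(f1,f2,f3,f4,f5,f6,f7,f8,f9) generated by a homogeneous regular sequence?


codim=9, depth=dim(R/I)=24-9=15
Product=9*15=135


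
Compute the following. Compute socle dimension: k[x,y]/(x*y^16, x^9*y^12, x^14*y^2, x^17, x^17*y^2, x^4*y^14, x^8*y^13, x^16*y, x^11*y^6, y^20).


Socle = ann(m) = span of standard monomials u with x*u, y*u in I (staircase corners).
Redundant generators: x^17*y^2
Minimal generators: x^17, x^16*y, x^14*y^2, x^11*y^6, x^9*y^12, x^8*y^13, x^4*y^14, x*y^16, y^20
Corners: y^19, x^3y^15, x^7y^13, x^8y^12, x^10y^11, x^13y^5, x^15y, x^16
Socle dim=8


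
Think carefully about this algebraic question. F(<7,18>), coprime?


gcd(7,18)=1 => F=ab-a-b=7*18-7-18=126-25=101


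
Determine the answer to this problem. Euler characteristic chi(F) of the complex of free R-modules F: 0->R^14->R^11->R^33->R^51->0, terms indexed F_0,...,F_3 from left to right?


chi = sum (-1)^i * rank:
(-1)^0*14=14
(-1)^1*11=-11
(-1)^2*33=33
(-1)^3*51=-51
chi=-15


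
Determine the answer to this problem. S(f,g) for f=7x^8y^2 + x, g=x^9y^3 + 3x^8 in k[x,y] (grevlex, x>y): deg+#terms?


LT(f)=7x^8y^2, LT(g)=x^9y^3
lcm(LM)=x^9y^3
S(f,g) (scaled by 7 to clear denominators) = xy*f - 7*g = -21x^8 + x^2y
2 terms, deg 8.
8+2=10


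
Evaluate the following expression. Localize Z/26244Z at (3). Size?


3-primary part: 26244=3^8*4
Size=3^8=6561


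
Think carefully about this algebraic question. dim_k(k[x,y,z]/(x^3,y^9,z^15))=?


Basis: x^iy^jz^k, i<3,j<9,k<15
3*9*15=405


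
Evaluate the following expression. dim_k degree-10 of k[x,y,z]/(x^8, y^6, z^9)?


Need i<8, j<6, k<9 with i+j+k=10.
For each i, j ranges over max(0,10-i-8)..min(5,10-i):
  i=0: j in [2,5] -> 4
  i=1: j in [1,5] -> 5
  i=2: j in [0,5] -> 6
  i=3: j in [0,5] -> 6
  i=4: j in [0,5] -> 6
  i=5: j in [0,5] -> 6
  i=6: j in [0,4] -> 5
  i=7: j in [0,3] -> 4
H(10) = 4+5+6+6+6+6+5+4 = 42


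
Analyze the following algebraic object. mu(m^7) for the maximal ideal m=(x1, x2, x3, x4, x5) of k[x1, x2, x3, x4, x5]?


Graded Nakayama: mu(m^d) = dim_k (m^d/m^(d+1)) = #degree-7 monomials in 5 vars
C(n+d-1,d)=C(11,7)=330


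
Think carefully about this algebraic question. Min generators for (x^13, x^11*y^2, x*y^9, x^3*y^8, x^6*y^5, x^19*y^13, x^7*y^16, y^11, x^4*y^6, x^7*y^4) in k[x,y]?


Remove redundant (divisible by others).
x^7*y^16 redundant.
x^19*y^13 redundant.
Min: x^13, x^11*y^2, x^7*y^4, x^6*y^5, x^4*y^6, x^3*y^8, x*y^9, y^11
Count=8


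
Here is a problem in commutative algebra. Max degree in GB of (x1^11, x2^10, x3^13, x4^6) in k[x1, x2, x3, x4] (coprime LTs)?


Pure powers, coprime LTs => already GB.
Degrees: 11, 10, 13, 6
Max=13


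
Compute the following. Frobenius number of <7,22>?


gcd(7,22)=1 => F=ab-a-b=7*22-7-22=154-29=125


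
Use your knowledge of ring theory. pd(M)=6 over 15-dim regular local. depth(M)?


pd+depth=depth(R)=15
depth=15-6=9


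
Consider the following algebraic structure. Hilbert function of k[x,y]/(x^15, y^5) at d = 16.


k[x,y], I = (x^15, y^5), d = 16
Need i < 15 and d-i < 5.
Range: 12 <= i <= 14.
H(16) = 3


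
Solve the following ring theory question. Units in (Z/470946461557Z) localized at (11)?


Local ring = Z/214358881Z.
phi(214358881) = 11^7*(11-1) = 194871710


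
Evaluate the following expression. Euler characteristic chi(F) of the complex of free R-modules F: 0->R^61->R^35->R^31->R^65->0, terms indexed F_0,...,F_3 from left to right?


chi = sum (-1)^i * rank:
(-1)^0*61=61
(-1)^1*35=-35
(-1)^2*31=31
(-1)^3*65=-65
chi=-8


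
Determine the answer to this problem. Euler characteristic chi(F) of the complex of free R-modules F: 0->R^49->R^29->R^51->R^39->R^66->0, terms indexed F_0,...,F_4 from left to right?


chi = sum (-1)^i * rank:
(-1)^0*49=49
(-1)^1*29=-29
(-1)^2*51=51
(-1)^3*39=-39
(-1)^4*66=66
chi=98


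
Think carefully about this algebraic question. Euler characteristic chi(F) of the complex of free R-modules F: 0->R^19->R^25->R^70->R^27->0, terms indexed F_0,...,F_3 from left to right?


chi = sum (-1)^i * rank:
(-1)^0*19=19
(-1)^1*25=-25
(-1)^2*70=70
(-1)^3*27=-27
chi=37


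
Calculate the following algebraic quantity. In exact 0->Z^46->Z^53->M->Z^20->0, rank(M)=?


Alt sum=0:
(-1)^0*46 + (-1)^1*53 + (-1)^2*? + (-1)^3*20=0
rank(M)=27


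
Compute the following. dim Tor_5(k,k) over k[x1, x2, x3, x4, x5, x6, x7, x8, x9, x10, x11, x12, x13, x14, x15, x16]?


Koszul: C(n,i)=C(16,5)=4368


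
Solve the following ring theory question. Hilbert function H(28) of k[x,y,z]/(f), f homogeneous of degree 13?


C(30,2)-C(17,2)=435-136=299


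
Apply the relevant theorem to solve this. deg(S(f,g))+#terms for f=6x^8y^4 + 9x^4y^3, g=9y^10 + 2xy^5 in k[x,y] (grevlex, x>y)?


LT(f)=6x^8y^4, LT(g)=9y^10
lcm(LM)=x^8y^10
S(f,g) (scaled by 54 to clear denominators) = 9y^6*f - 6x^8*g = -12x^9y^5 + 81x^4y^9
2 terms, deg 14.
14+2=16


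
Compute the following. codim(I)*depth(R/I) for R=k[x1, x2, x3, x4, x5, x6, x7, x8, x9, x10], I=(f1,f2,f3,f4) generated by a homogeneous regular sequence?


codim=4, depth=dim(R/I)=10-4=6
Product=4*6=24


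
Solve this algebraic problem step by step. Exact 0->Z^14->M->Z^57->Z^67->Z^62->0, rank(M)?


Alt sum=0:
(-1)^0*14 + (-1)^1*? + (-1)^2*57 + (-1)^3*67 + (-1)^4*62=0
rank(M)=66


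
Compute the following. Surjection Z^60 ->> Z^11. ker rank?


rank(ker) = 60-11 = 49


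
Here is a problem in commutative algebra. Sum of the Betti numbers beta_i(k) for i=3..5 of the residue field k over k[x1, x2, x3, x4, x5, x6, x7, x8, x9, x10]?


Koszul resolution: beta_i(k)=C(n,i), n=10
C(10,3)=120, C(10,4)=210, C(10,5)=252
Sum=582


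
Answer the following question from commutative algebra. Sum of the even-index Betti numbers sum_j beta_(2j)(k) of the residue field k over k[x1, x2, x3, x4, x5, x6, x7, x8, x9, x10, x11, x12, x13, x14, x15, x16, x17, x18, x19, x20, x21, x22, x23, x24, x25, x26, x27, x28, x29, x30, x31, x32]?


Koszul resolution: beta_i(k)=C(n,i), n=32
sum_even C(32,i) = 2^(n-1) = 2^31 = 2147483648


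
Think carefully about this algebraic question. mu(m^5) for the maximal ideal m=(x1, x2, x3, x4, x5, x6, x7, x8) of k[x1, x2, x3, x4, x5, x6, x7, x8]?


Graded Nakayama: mu(m^d) = dim_k (m^d/m^(d+1)) = #degree-5 monomials in 8 vars
C(n+d-1,d)=C(12,5)=792


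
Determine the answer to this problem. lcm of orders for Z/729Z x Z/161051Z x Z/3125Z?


Exponent = lcm of the cyclic orders; pairwise coprime => product.
3^6*11^5*5^5=729*161051*3125=366894309375


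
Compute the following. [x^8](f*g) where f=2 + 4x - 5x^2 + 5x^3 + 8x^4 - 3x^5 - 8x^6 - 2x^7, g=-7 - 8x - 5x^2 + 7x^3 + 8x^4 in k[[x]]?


[x^8] = sum a_i*b_j, i+j=8
  8*8=64
  -3*7=-21
  -8*-5=40
  -2*-8=16
Sum=99


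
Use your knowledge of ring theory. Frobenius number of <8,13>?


gcd(8,13)=1 => F=ab-a-b=8*13-8-13=104-21=83


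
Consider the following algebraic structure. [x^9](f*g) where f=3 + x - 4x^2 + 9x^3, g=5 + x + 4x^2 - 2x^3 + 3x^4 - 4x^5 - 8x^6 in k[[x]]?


[x^9] = sum a_i*b_j, i+j=9
  9*-8=-72
Sum=-72


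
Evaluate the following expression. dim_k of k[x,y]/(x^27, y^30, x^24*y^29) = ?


k[x,y]/I, I = (x^27, y^30, x^24*y^29)
Rect: 27x30=810. Corner: (27-24)x(30-29)=3.
dim = 810-3 = 807


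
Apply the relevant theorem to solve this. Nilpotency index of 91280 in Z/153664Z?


91280^k mod 153664:
k=1: 91280
k=2: 68992
k=3: 131712
k=4: 0
First zero at k = 4


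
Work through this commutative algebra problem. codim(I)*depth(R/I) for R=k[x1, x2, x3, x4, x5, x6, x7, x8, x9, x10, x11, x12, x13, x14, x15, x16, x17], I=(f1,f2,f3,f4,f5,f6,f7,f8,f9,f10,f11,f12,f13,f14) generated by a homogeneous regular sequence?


codim=14, depth=dim(R/I)=17-14=3
Product=14*3=42


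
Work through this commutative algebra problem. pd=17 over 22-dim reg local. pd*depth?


pd+depth=22
depth=22-17=5
pd*depth=17*5=85


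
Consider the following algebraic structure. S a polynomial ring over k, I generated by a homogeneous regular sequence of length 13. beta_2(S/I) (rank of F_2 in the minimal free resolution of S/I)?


Regular sequence => Koszul complex is the minimal free resolution.
Syz_1 minimally generated by Koszul relations f_i*e_j - f_j*e_i (i<j): mu(Syz_1) = beta_2 = C(m,2) = m(m-1)/2
m=13
13*12/2 = 78


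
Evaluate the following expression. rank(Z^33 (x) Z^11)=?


rank(M(x)N) = rank(M)*rank(N)
33*11 = 363


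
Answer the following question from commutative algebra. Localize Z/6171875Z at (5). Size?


5-primary part: 6171875=5^7*79
Size=5^7=78125


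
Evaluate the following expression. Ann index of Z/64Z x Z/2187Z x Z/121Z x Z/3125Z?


Exponent = lcm of the cyclic orders; pairwise coprime => product.
2^6*3^7*11^2*5^5=64*2187*121*3125=52925400000


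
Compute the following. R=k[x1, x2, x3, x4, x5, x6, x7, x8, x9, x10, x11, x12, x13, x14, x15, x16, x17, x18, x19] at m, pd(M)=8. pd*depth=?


pd+depth=19
depth=19-8=11
pd*depth=8*11=88


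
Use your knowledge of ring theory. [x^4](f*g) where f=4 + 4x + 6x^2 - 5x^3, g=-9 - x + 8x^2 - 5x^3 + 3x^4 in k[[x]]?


[x^4] = sum a_i*b_j, i+j=4
  4*3=12
  4*-5=-20
  6*8=48
  -5*-1=5
Sum=45


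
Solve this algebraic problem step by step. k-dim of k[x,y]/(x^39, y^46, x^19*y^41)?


k[x,y]/I, I = (x^39, y^46, x^19*y^41)
Rect: 39x46=1794. Corner: (39-19)x(46-41)=100.
dim = 1794-100 = 1694


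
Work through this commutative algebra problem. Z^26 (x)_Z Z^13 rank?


rank(M(x)N) = rank(M)*rank(N)
26*13 = 338


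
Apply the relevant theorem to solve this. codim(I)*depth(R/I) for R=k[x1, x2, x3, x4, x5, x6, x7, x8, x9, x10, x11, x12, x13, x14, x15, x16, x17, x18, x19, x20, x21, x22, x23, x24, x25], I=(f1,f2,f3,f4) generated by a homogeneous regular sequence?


codim=4, depth=dim(R/I)=25-4=21
Product=4*21=84


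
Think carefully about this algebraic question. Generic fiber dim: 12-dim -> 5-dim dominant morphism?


dim(fiber)=dim(X)-dim(Y)=12-5=7


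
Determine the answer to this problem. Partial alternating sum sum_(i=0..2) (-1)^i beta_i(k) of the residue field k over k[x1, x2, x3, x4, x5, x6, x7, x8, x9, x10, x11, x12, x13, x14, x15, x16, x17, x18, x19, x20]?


Koszul resolution: beta_i(k)=C(n,i), n=20
sum_(i=0..p) (-1)^i C(n,i) = (-1)^p C(n-1,p)
(-1)^2*C(19,2) = (-1)^2*171 = 171


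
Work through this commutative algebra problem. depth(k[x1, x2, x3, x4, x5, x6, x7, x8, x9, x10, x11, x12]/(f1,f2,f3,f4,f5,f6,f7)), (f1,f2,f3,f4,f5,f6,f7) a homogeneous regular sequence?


depth(R)=12
depth(R/I)=12-7=5


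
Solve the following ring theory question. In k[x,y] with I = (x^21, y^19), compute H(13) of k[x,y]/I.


k[x,y], I = (x^21, y^19), d = 13
Need i < 21 and d-i < 19.
Range: 0 <= i <= 13.
H(13) = 14


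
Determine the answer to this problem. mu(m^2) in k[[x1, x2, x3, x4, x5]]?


C(n+d-1,d)=C(6,2)=15


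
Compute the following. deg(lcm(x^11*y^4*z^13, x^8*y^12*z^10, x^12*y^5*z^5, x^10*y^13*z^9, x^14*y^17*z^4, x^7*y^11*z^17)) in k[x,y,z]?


lcm = componentwise max:
x: max(11,8,12,10,14,7)=14
y: max(4,12,5,13,17,11)=17
z: max(13,10,5,9,4,17)=17
Total=14+17+17=48


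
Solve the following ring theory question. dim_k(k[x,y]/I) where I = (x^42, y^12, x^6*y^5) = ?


k[x,y]/I, I = (x^42, y^12, x^6*y^5)
Rect: 42x12=504. Corner: (42-6)x(12-5)=252.
dim = 504-252 = 252


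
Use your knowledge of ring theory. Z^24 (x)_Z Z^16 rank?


rank(M(x)N) = rank(M)*rank(N)
24*16 = 384


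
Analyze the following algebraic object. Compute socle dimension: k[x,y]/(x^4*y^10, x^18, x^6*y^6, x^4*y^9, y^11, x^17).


Socle = ann(m) = span of standard monomials u with x*u, y*u in I (staircase corners).
Redundant generators: x^18, x^4*y^10
Minimal generators: x^17, x^6*y^6, x^4*y^9, y^11
Corners: x^3y^10, x^5y^8, x^16y^5
Socle dim=3


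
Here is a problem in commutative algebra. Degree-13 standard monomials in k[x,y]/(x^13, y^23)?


k[x,y], I = (x^13, y^23), d = 13
Need i < 13 and d-i < 23.
Range: 0 <= i <= 12.
H(13) = 13


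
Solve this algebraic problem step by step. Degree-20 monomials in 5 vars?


C(d+n-1,n-1)=C(24,4)=10626


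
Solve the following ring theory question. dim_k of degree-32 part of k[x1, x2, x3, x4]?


C(d+n-1,n-1)=C(35,3)=6545


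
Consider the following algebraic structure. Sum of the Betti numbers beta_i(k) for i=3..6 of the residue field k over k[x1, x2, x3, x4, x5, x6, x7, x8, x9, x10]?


Koszul resolution: beta_i(k)=C(n,i), n=10
C(10,3)=120, C(10,4)=210, C(10,5)=252, C(10,6)=210
Sum=792


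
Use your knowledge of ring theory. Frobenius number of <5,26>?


gcd(5,26)=1 => F=ab-a-b=5*26-5-26=130-31=99


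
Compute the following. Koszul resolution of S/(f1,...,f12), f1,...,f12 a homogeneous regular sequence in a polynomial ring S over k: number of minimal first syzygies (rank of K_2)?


Regular sequence => Koszul complex is the minimal free resolution.
Syz_1 minimally generated by Koszul relations f_i*e_j - f_j*e_i (i<j): mu(Syz_1) = beta_2 = C(m,2) = m(m-1)/2
m=12
12*11/2 = 66


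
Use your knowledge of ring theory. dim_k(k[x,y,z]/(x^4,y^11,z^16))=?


Basis: x^iy^jz^k, i<4,j<11,k<16
4*11*16=704


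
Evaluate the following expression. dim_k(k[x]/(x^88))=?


Basis: 1,x,...,x^87
dim=88


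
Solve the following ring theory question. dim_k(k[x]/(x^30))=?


Basis: 1,x,...,x^29
dim=30


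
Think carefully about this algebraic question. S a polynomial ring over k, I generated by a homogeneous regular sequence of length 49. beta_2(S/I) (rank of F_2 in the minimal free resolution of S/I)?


Regular sequence => Koszul complex is the minimal free resolution.
Syz_1 minimally generated by Koszul relations f_i*e_j - f_j*e_i (i<j): mu(Syz_1) = beta_2 = C(m,2) = m(m-1)/2
m=49
49*48/2 = 1176


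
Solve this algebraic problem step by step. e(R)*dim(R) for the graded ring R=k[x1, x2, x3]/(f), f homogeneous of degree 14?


e(R)=deg(f)=14, dim(R)=3-1=2
e*dim=14*2=28


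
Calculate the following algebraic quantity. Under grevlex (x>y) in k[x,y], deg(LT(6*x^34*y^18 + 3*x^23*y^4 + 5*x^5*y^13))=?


LT: 6*x^34*y^18
deg_x=34, deg_y=18
Total=34+18=52


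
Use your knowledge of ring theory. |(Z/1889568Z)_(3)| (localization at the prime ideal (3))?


3-primary part: 1889568=3^10*32
Size=3^10=59049


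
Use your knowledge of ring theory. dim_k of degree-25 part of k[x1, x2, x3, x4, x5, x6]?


C(d+n-1,n-1)=C(30,5)=142506


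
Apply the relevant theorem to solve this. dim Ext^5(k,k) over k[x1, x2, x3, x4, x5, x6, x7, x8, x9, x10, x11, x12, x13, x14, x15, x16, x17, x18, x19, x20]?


C(n,i)=C(20,5)=15504


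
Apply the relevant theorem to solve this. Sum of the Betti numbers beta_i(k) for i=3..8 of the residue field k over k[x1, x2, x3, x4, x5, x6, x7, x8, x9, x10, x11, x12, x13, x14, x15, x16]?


Koszul resolution: beta_i(k)=C(n,i), n=16
C(16,3)=560, C(16,4)=1820, C(16,5)=4368, C(16,6)=8008, C(16,7)=11440, C(16,8)=12870
Sum=39066


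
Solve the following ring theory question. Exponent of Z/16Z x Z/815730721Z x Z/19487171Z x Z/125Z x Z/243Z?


Exponent = lcm of the cyclic orders; pairwise coprime => product.
2^4*13^8*11^7*5^3*3^5=16*815730721*19487171*125*243=7725594048339021426000


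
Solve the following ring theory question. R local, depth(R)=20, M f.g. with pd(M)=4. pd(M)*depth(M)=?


pd+depth=20
depth=20-4=16
pd*depth=4*16=64


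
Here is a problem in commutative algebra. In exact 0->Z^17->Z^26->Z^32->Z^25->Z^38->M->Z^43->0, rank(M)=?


Alt sum=0:
(-1)^0*17 + (-1)^1*26 + (-1)^2*32 + (-1)^3*25 + (-1)^4*38 + (-1)^5*? + (-1)^6*43=0
rank(M)=79


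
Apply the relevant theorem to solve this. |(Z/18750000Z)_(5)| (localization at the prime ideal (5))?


5-primary part: 18750000=5^8*48
Size=5^8=390625


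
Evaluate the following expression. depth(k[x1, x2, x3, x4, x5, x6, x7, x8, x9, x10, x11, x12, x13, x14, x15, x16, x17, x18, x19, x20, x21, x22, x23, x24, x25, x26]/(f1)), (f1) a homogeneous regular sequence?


depth(R)=26
depth(R/I)=26-1=25


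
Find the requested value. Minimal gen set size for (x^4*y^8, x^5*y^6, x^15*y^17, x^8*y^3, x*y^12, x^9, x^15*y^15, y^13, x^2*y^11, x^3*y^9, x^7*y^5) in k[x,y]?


Remove redundant (divisible by others).
x^15*y^15 redundant.
x^15*y^17 redundant.
Min: x^9, x^8*y^3, x^7*y^5, x^5*y^6, x^4*y^8, x^3*y^9, x^2*y^11, x*y^12, y^13
Count=9


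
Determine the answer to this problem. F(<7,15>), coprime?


gcd(7,15)=1 => F=ab-a-b=7*15-7-15=105-22=83


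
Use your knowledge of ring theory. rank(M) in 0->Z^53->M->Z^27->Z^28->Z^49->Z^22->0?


Alt sum=0:
(-1)^0*53 + (-1)^1*? + (-1)^2*27 + (-1)^3*28 + (-1)^4*49 + (-1)^5*22=0
rank(M)=79


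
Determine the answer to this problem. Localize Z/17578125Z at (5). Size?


5-primary part: 17578125=5^9*9
Size=5^9=1953125


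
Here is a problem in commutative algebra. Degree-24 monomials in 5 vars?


C(d+n-1,n-1)=C(28,4)=20475


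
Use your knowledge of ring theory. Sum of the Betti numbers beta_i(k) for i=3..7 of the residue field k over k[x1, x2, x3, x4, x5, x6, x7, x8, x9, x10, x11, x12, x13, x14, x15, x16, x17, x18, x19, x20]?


Koszul resolution: beta_i(k)=C(n,i), n=20
C(20,3)=1140, C(20,4)=4845, C(20,5)=15504, C(20,6)=38760, C(20,7)=77520
Sum=137769


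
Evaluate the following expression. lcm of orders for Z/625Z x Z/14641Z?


Exponent = lcm of the cyclic orders; pairwise coprime => product.
5^4*11^4=625*14641=9150625


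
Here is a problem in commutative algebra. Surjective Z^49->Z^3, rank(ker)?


rank(ker) = 49-3 = 46


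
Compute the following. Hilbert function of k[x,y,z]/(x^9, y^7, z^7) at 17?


Need i<9, j<7, k<7 with i+j+k=17.
For each i, j ranges over max(0,17-i-6)..min(6,17-i):
  i=0: j in [11,6] -> 0
  i=1: j in [10,6] -> 0
  i=2: j in [9,6] -> 0
  i=3: j in [8,6] -> 0
  i=4: j in [7,6] -> 0
  i=5: j in [6,6] -> 1
  i=6: j in [5,6] -> 2
  i=7: j in [4,6] -> 3
  i=8: j in [3,6] -> 4
H(17) = 0+0+0+0+0+1+2+3+4 = 10
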